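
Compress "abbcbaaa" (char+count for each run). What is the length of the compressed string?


Input: abbcbaaa
Runs:
  'a' x 1 => "a1"
  'b' x 2 => "b2"
  'c' x 1 => "c1"
  'b' x 1 => "b1"
  'a' x 3 => "a3"
Compressed: "a1b2c1b1a3"
Compressed length: 10

10


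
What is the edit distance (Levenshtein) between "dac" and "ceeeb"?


Computing edit distance: "dac" -> "ceeeb"
DP table:
           c    e    e    e    b
      0    1    2    3    4    5
  d   1    1    2    3    4    5
  a   2    2    2    3    4    5
  c   3    2    3    3    4    5
Edit distance = dp[3][5] = 5

5


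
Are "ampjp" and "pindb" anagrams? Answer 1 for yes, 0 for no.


Strings: "ampjp", "pindb"
Sorted first:  ajmpp
Sorted second: bdinp
Differ at position 0: 'a' vs 'b' => not anagrams

0


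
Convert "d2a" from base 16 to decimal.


Input: "d2a" in base 16
Positional expansion:
  Digit 'd' (value 13) x 16^2 = 3328
  Digit '2' (value 2) x 16^1 = 32
  Digit 'a' (value 10) x 16^0 = 10
Sum = 3370

3370


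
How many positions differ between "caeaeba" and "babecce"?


Comparing "caeaeba" and "babecce" position by position:
  Position 0: 'c' vs 'b' => DIFFER
  Position 1: 'a' vs 'a' => same
  Position 2: 'e' vs 'b' => DIFFER
  Position 3: 'a' vs 'e' => DIFFER
  Position 4: 'e' vs 'c' => DIFFER
  Position 5: 'b' vs 'c' => DIFFER
  Position 6: 'a' vs 'e' => DIFFER
Positions that differ: 6

6


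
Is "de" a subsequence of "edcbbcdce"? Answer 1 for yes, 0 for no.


Check if "de" is a subsequence of "edcbbcdce"
Greedy scan:
  Position 0 ('e'): no match needed
  Position 1 ('d'): matches sub[0] = 'd'
  Position 2 ('c'): no match needed
  Position 3 ('b'): no match needed
  Position 4 ('b'): no match needed
  Position 5 ('c'): no match needed
  Position 6 ('d'): no match needed
  Position 7 ('c'): no match needed
  Position 8 ('e'): matches sub[1] = 'e'
All 2 characters matched => is a subsequence

1


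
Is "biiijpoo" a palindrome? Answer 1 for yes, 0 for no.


Input: biiijpoo
Reversed: oopjiiib
  Compare pos 0 ('b') with pos 7 ('o'): MISMATCH
  Compare pos 1 ('i') with pos 6 ('o'): MISMATCH
  Compare pos 2 ('i') with pos 5 ('p'): MISMATCH
  Compare pos 3 ('i') with pos 4 ('j'): MISMATCH
Result: not a palindrome

0


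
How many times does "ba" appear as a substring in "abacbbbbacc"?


Searching for "ba" in "abacbbbbacc"
Scanning each position:
  Position 0: "ab" => no
  Position 1: "ba" => MATCH
  Position 2: "ac" => no
  Position 3: "cb" => no
  Position 4: "bb" => no
  Position 5: "bb" => no
  Position 6: "bb" => no
  Position 7: "ba" => MATCH
  Position 8: "ac" => no
  Position 9: "cc" => no
Total occurrences: 2

2


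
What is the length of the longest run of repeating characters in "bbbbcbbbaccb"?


Input: "bbbbcbbbaccb"
Scanning for longest run:
  Position 1 ('b'): continues run of 'b', length=2
  Position 2 ('b'): continues run of 'b', length=3
  Position 3 ('b'): continues run of 'b', length=4
  Position 4 ('c'): new char, reset run to 1
  Position 5 ('b'): new char, reset run to 1
  Position 6 ('b'): continues run of 'b', length=2
  Position 7 ('b'): continues run of 'b', length=3
  Position 8 ('a'): new char, reset run to 1
  Position 9 ('c'): new char, reset run to 1
  Position 10 ('c'): continues run of 'c', length=2
  Position 11 ('b'): new char, reset run to 1
Longest run: 'b' with length 4

4


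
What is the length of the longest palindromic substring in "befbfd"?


Input: "befbfd"
Checking substrings for palindromes:
  [2:5] "fbf" (len 3) => palindrome
Longest palindromic substring: "fbf" with length 3

3


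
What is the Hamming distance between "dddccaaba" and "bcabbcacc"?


Comparing "dddccaaba" and "bcabbcacc" position by position:
  Position 0: 'd' vs 'b' => differ
  Position 1: 'd' vs 'c' => differ
  Position 2: 'd' vs 'a' => differ
  Position 3: 'c' vs 'b' => differ
  Position 4: 'c' vs 'b' => differ
  Position 5: 'a' vs 'c' => differ
  Position 6: 'a' vs 'a' => same
  Position 7: 'b' vs 'c' => differ
  Position 8: 'a' vs 'c' => differ
Total differences (Hamming distance): 8

8


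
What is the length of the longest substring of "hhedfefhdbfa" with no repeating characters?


Input: "hhedfefhdbfa"
Sliding window (track last position of each char):
  Position 0 ('h'): window [0,0] length 1 -- new best
  Position 1 ('h'): repeat (last at 0), move window start to 1
  Position 1 ('h'): window [1,1] length 1
  Position 2 ('e'): window [1,2] length 2 -- new best
  Position 3 ('d'): window [1,3] length 3 -- new best
  Position 4 ('f'): window [1,4] length 4 -- new best
  Position 5 ('e'): repeat (last at 2), move window start to 3
  Position 5 ('e'): window [3,5] length 3
  Position 6 ('f'): repeat (last at 4), move window start to 5
  Position 6 ('f'): window [5,6] length 2
  Position 7 ('h'): window [5,7] length 3
  Position 8 ('d'): window [5,8] length 4
  Position 9 ('b'): window [5,9] length 5 -- new best
  Position 10 ('f'): repeat (last at 6), move window start to 7
  Position 10 ('f'): window [7,10] length 4
  Position 11 ('a'): window [7,11] length 5
Longest substring with no repeats: "efhdb" with length 5

5


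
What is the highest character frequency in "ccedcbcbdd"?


Input: ccedcbcbdd
Character counts:
  'b': 2
  'c': 4
  'd': 3
  'e': 1
Maximum frequency: 4

4


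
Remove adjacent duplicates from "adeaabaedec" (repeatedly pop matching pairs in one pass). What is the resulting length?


Input: adeaabaedec
Stack-based adjacent duplicate removal:
  Read 'a': push. Stack: a
  Read 'd': push. Stack: ad
  Read 'e': push. Stack: ade
  Read 'a': push. Stack: adea
  Read 'a': matches stack top 'a' => pop. Stack: ade
  Read 'b': push. Stack: adeb
  Read 'a': push. Stack: adeba
  Read 'e': push. Stack: adebae
  Read 'd': push. Stack: adebaed
  Read 'e': push. Stack: adebaede
  Read 'c': push. Stack: adebaedec
Final stack: "adebaedec" (length 9)

9


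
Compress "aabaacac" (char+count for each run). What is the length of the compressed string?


Input: aabaacac
Runs:
  'a' x 2 => "a2"
  'b' x 1 => "b1"
  'a' x 2 => "a2"
  'c' x 1 => "c1"
  'a' x 1 => "a1"
  'c' x 1 => "c1"
Compressed: "a2b1a2c1a1c1"
Compressed length: 12

12


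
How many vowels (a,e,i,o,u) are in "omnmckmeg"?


Input: omnmckmeg
Checking each character:
  'o' at position 0: vowel (running total: 1)
  'm' at position 1: consonant
  'n' at position 2: consonant
  'm' at position 3: consonant
  'c' at position 4: consonant
  'k' at position 5: consonant
  'm' at position 6: consonant
  'e' at position 7: vowel (running total: 2)
  'g' at position 8: consonant
Total vowels: 2

2


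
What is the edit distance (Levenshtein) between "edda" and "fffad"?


Computing edit distance: "edda" -> "fffad"
DP table:
           f    f    f    a    d
      0    1    2    3    4    5
  e   1    1    2    3    4    5
  d   2    2    2    3    4    4
  d   3    3    3    3    4    4
  a   4    4    4    4    3    4
Edit distance = dp[4][5] = 4

4


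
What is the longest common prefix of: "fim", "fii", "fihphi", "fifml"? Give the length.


Words: fim, fii, fihphi, fifml
  Position 0: all 'f' => match
  Position 1: all 'i' => match
  Position 2: ('m', 'i', 'h', 'f') => mismatch, stop
LCP = "fi" (length 2)

2


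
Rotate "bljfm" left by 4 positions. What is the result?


Input: "bljfm", rotate left by 4
First 4 characters: "bljf"
Remaining characters: "m"
Concatenate remaining + first: "m" + "bljf" = "mbljf"

mbljf


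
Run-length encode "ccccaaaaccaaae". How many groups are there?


Input: ccccaaaaccaaae
Scanning for consecutive runs:
  Group 1: 'c' x 4 (positions 0-3)
  Group 2: 'a' x 4 (positions 4-7)
  Group 3: 'c' x 2 (positions 8-9)
  Group 4: 'a' x 3 (positions 10-12)
  Group 5: 'e' x 1 (positions 13-13)
Total groups: 5

5


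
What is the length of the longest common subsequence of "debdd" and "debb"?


LCS of "debdd" and "debb"
DP table:
           d    e    b    b
      0    0    0    0    0
  d   0    1    1    1    1
  e   0    1    2    2    2
  b   0    1    2    3    3
  d   0    1    2    3    3
  d   0    1    2    3    3
LCS length = dp[5][4] = 3

3


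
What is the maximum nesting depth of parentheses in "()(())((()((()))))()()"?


Input: "()(())((()((()))))()()"
Tracking depth:
  Position 0 '(': depth becomes 1
  Position 1 ')': depth becomes 0
  Position 2 '(': depth becomes 1
  Position 3 '(': depth becomes 2
  Position 4 ')': depth becomes 1
  Position 5 ')': depth becomes 0
  Position 6 '(': depth becomes 1
  Position 7 '(': depth becomes 2
  Position 8 '(': depth becomes 3
  Position 9 ')': depth becomes 2
  Position 10 '(': depth becomes 3
  Position 11 '(': depth becomes 4
  Position 12 '(': depth becomes 5
  Position 13 ')': depth becomes 4
  Position 14 ')': depth becomes 3
  Position 15 ')': depth becomes 2
  Position 16 ')': depth becomes 1
  Position 17 ')': depth becomes 0
  Position 18 '(': depth becomes 1
  Position 19 ')': depth becomes 0
  Position 20 '(': depth becomes 1
  Position 21 ')': depth becomes 0
Maximum depth reached: 5

5


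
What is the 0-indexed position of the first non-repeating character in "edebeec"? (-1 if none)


Input: edebeec
Character frequencies:
  'b': 1
  'c': 1
  'd': 1
  'e': 4
Scanning left to right for freq == 1:
  Position 0 ('e'): freq=4, skip
  Position 1 ('d'): unique! => answer = 1

1


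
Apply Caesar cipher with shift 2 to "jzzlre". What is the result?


Caesar cipher: shift "jzzlre" by 2
  'j' (pos 9) + 2 = pos 11 = 'l'
  'z' (pos 25) + 2 = pos 1 = 'b'
  'z' (pos 25) + 2 = pos 1 = 'b'
  'l' (pos 11) + 2 = pos 13 = 'n'
  'r' (pos 17) + 2 = pos 19 = 't'
  'e' (pos 4) + 2 = pos 6 = 'g'
Result: lbbntg

lbbntg


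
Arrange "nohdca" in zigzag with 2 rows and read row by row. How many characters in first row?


Zigzag "nohdca" into 2 rows:
Placing characters:
  'n' => row 0
  'o' => row 1
  'h' => row 0
  'd' => row 1
  'c' => row 0
  'a' => row 1
Rows:
  Row 0: "nhc"
  Row 1: "oda"
First row length: 3

3


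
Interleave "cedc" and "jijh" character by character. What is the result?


Interleaving "cedc" and "jijh":
  Position 0: 'c' from first, 'j' from second => "cj"
  Position 1: 'e' from first, 'i' from second => "ei"
  Position 2: 'd' from first, 'j' from second => "dj"
  Position 3: 'c' from first, 'h' from second => "ch"
Result: cjeidjch

cjeidjch


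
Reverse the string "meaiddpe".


Input: meaiddpe
Reading characters right to left:
  Position 7: 'e'
  Position 6: 'p'
  Position 5: 'd'
  Position 4: 'd'
  Position 3: 'i'
  Position 2: 'a'
  Position 1: 'e'
  Position 0: 'm'
Reversed: epddiaem

epddiaem


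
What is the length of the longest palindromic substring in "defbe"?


Input: "defbe"
Checking substrings for palindromes:
  No multi-char palindromic substrings found
Longest palindromic substring: "d" with length 1

1


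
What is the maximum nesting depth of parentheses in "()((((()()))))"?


Input: "()((((()()))))"
Tracking depth:
  Position 0 '(': depth becomes 1
  Position 1 ')': depth becomes 0
  Position 2 '(': depth becomes 1
  Position 3 '(': depth becomes 2
  Position 4 '(': depth becomes 3
  Position 5 '(': depth becomes 4
  Position 6 '(': depth becomes 5
  Position 7 ')': depth becomes 4
  Position 8 '(': depth becomes 5
  Position 9 ')': depth becomes 4
  Position 10 ')': depth becomes 3
  Position 11 ')': depth becomes 2
  Position 12 ')': depth becomes 1
  Position 13 ')': depth becomes 0
Maximum depth reached: 5

5


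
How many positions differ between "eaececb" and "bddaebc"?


Comparing "eaececb" and "bddaebc" position by position:
  Position 0: 'e' vs 'b' => DIFFER
  Position 1: 'a' vs 'd' => DIFFER
  Position 2: 'e' vs 'd' => DIFFER
  Position 3: 'c' vs 'a' => DIFFER
  Position 4: 'e' vs 'e' => same
  Position 5: 'c' vs 'b' => DIFFER
  Position 6: 'b' vs 'c' => DIFFER
Positions that differ: 6

6


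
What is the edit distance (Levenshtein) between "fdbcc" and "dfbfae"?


Computing edit distance: "fdbcc" -> "dfbfae"
DP table:
           d    f    b    f    a    e
      0    1    2    3    4    5    6
  f   1    1    1    2    3    4    5
  d   2    1    2    2    3    4    5
  b   3    2    2    2    3    4    5
  c   4    3    3    3    3    4    5
  c   5    4    4    4    4    4    5
Edit distance = dp[5][6] = 5

5


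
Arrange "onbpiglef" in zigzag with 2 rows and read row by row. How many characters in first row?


Zigzag "onbpiglef" into 2 rows:
Placing characters:
  'o' => row 0
  'n' => row 1
  'b' => row 0
  'p' => row 1
  'i' => row 0
  'g' => row 1
  'l' => row 0
  'e' => row 1
  'f' => row 0
Rows:
  Row 0: "obilf"
  Row 1: "npge"
First row length: 5

5


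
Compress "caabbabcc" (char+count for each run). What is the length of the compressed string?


Input: caabbabcc
Runs:
  'c' x 1 => "c1"
  'a' x 2 => "a2"
  'b' x 2 => "b2"
  'a' x 1 => "a1"
  'b' x 1 => "b1"
  'c' x 2 => "c2"
Compressed: "c1a2b2a1b1c2"
Compressed length: 12

12


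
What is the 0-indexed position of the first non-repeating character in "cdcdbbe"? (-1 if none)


Input: cdcdbbe
Character frequencies:
  'b': 2
  'c': 2
  'd': 2
  'e': 1
Scanning left to right for freq == 1:
  Position 0 ('c'): freq=2, skip
  Position 1 ('d'): freq=2, skip
  Position 2 ('c'): freq=2, skip
  Position 3 ('d'): freq=2, skip
  Position 4 ('b'): freq=2, skip
  Position 5 ('b'): freq=2, skip
  Position 6 ('e'): unique! => answer = 6

6


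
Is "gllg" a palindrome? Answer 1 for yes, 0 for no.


Input: gllg
Reversed: gllg
  Compare pos 0 ('g') with pos 3 ('g'): match
  Compare pos 1 ('l') with pos 2 ('l'): match
Result: palindrome

1


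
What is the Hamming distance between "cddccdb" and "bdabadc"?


Comparing "cddccdb" and "bdabadc" position by position:
  Position 0: 'c' vs 'b' => differ
  Position 1: 'd' vs 'd' => same
  Position 2: 'd' vs 'a' => differ
  Position 3: 'c' vs 'b' => differ
  Position 4: 'c' vs 'a' => differ
  Position 5: 'd' vs 'd' => same
  Position 6: 'b' vs 'c' => differ
Total differences (Hamming distance): 5

5


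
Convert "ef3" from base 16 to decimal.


Input: "ef3" in base 16
Positional expansion:
  Digit 'e' (value 14) x 16^2 = 3584
  Digit 'f' (value 15) x 16^1 = 240
  Digit '3' (value 3) x 16^0 = 3
Sum = 3827

3827


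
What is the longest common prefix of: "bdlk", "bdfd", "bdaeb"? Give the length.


Words: bdlk, bdfd, bdaeb
  Position 0: all 'b' => match
  Position 1: all 'd' => match
  Position 2: ('l', 'f', 'a') => mismatch, stop
LCP = "bd" (length 2)

2


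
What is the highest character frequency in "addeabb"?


Input: addeabb
Character counts:
  'a': 2
  'b': 2
  'd': 2
  'e': 1
Maximum frequency: 2

2


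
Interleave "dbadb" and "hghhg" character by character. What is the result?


Interleaving "dbadb" and "hghhg":
  Position 0: 'd' from first, 'h' from second => "dh"
  Position 1: 'b' from first, 'g' from second => "bg"
  Position 2: 'a' from first, 'h' from second => "ah"
  Position 3: 'd' from first, 'h' from second => "dh"
  Position 4: 'b' from first, 'g' from second => "bg"
Result: dhbgahdhbg

dhbgahdhbg


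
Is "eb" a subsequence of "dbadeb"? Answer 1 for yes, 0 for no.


Check if "eb" is a subsequence of "dbadeb"
Greedy scan:
  Position 0 ('d'): no match needed
  Position 1 ('b'): no match needed
  Position 2 ('a'): no match needed
  Position 3 ('d'): no match needed
  Position 4 ('e'): matches sub[0] = 'e'
  Position 5 ('b'): matches sub[1] = 'b'
All 2 characters matched => is a subsequence

1


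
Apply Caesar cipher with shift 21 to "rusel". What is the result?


Caesar cipher: shift "rusel" by 21
  'r' (pos 17) + 21 = pos 12 = 'm'
  'u' (pos 20) + 21 = pos 15 = 'p'
  's' (pos 18) + 21 = pos 13 = 'n'
  'e' (pos 4) + 21 = pos 25 = 'z'
  'l' (pos 11) + 21 = pos 6 = 'g'
Result: mpnzg

mpnzg


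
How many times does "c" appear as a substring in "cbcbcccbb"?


Searching for "c" in "cbcbcccbb"
Scanning each position:
  Position 0: "c" => MATCH
  Position 1: "b" => no
  Position 2: "c" => MATCH
  Position 3: "b" => no
  Position 4: "c" => MATCH
  Position 5: "c" => MATCH
  Position 6: "c" => MATCH
  Position 7: "b" => no
  Position 8: "b" => no
Total occurrences: 5

5


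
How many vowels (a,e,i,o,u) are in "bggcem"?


Input: bggcem
Checking each character:
  'b' at position 0: consonant
  'g' at position 1: consonant
  'g' at position 2: consonant
  'c' at position 3: consonant
  'e' at position 4: vowel (running total: 1)
  'm' at position 5: consonant
Total vowels: 1

1


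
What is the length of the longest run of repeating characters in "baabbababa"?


Input: "baabbababa"
Scanning for longest run:
  Position 1 ('a'): new char, reset run to 1
  Position 2 ('a'): continues run of 'a', length=2
  Position 3 ('b'): new char, reset run to 1
  Position 4 ('b'): continues run of 'b', length=2
  Position 5 ('a'): new char, reset run to 1
  Position 6 ('b'): new char, reset run to 1
  Position 7 ('a'): new char, reset run to 1
  Position 8 ('b'): new char, reset run to 1
  Position 9 ('a'): new char, reset run to 1
Longest run: 'a' with length 2

2


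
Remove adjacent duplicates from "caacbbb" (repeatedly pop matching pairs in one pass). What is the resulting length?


Input: caacbbb
Stack-based adjacent duplicate removal:
  Read 'c': push. Stack: c
  Read 'a': push. Stack: ca
  Read 'a': matches stack top 'a' => pop. Stack: c
  Read 'c': matches stack top 'c' => pop. Stack: (empty)
  Read 'b': push. Stack: b
  Read 'b': matches stack top 'b' => pop. Stack: (empty)
  Read 'b': push. Stack: b
Final stack: "b" (length 1)

1


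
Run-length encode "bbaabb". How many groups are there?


Input: bbaabb
Scanning for consecutive runs:
  Group 1: 'b' x 2 (positions 0-1)
  Group 2: 'a' x 2 (positions 2-3)
  Group 3: 'b' x 2 (positions 4-5)
Total groups: 3

3


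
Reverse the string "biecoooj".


Input: biecoooj
Reading characters right to left:
  Position 7: 'j'
  Position 6: 'o'
  Position 5: 'o'
  Position 4: 'o'
  Position 3: 'c'
  Position 2: 'e'
  Position 1: 'i'
  Position 0: 'b'
Reversed: joooceib

joooceib


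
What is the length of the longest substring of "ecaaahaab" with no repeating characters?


Input: "ecaaahaab"
Sliding window (track last position of each char):
  Position 0 ('e'): window [0,0] length 1 -- new best
  Position 1 ('c'): window [0,1] length 2 -- new best
  Position 2 ('a'): window [0,2] length 3 -- new best
  Position 3 ('a'): repeat (last at 2), move window start to 3
  Position 3 ('a'): window [3,3] length 1
  Position 4 ('a'): repeat (last at 3), move window start to 4
  Position 4 ('a'): window [4,4] length 1
  Position 5 ('h'): window [4,5] length 2
  Position 6 ('a'): repeat (last at 4), move window start to 5
  Position 6 ('a'): window [5,6] length 2
  Position 7 ('a'): repeat (last at 6), move window start to 7
  Position 7 ('a'): window [7,7] length 1
  Position 8 ('b'): window [7,8] length 2
Longest substring with no repeats: "eca" with length 3

3


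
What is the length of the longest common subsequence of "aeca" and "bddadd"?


LCS of "aeca" and "bddadd"
DP table:
           b    d    d    a    d    d
      0    0    0    0    0    0    0
  a   0    0    0    0    1    1    1
  e   0    0    0    0    1    1    1
  c   0    0    0    0    1    1    1
  a   0    0    0    0    1    1    1
LCS length = dp[4][6] = 1

1


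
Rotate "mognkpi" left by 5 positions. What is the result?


Input: "mognkpi", rotate left by 5
First 5 characters: "mognk"
Remaining characters: "pi"
Concatenate remaining + first: "pi" + "mognk" = "pimognk"

pimognk


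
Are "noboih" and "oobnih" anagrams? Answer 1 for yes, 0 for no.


Strings: "noboih", "oobnih"
Sorted first:  bhinoo
Sorted second: bhinoo
Sorted forms match => anagrams

1


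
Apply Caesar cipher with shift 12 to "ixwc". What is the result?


Caesar cipher: shift "ixwc" by 12
  'i' (pos 8) + 12 = pos 20 = 'u'
  'x' (pos 23) + 12 = pos 9 = 'j'
  'w' (pos 22) + 12 = pos 8 = 'i'
  'c' (pos 2) + 12 = pos 14 = 'o'
Result: ujio

ujio


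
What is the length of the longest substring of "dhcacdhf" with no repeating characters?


Input: "dhcacdhf"
Sliding window (track last position of each char):
  Position 0 ('d'): window [0,0] length 1 -- new best
  Position 1 ('h'): window [0,1] length 2 -- new best
  Position 2 ('c'): window [0,2] length 3 -- new best
  Position 3 ('a'): window [0,3] length 4 -- new best
  Position 4 ('c'): repeat (last at 2), move window start to 3
  Position 4 ('c'): window [3,4] length 2
  Position 5 ('d'): window [3,5] length 3
  Position 6 ('h'): window [3,6] length 4
  Position 7 ('f'): window [3,7] length 5 -- new best
Longest substring with no repeats: "acdhf" with length 5

5


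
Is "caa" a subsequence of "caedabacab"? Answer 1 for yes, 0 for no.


Check if "caa" is a subsequence of "caedabacab"
Greedy scan:
  Position 0 ('c'): matches sub[0] = 'c'
  Position 1 ('a'): matches sub[1] = 'a'
  Position 2 ('e'): no match needed
  Position 3 ('d'): no match needed
  Position 4 ('a'): matches sub[2] = 'a'
  Position 5 ('b'): no match needed
  Position 6 ('a'): no match needed
  Position 7 ('c'): no match needed
  Position 8 ('a'): no match needed
  Position 9 ('b'): no match needed
All 3 characters matched => is a subsequence

1


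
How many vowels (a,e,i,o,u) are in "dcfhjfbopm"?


Input: dcfhjfbopm
Checking each character:
  'd' at position 0: consonant
  'c' at position 1: consonant
  'f' at position 2: consonant
  'h' at position 3: consonant
  'j' at position 4: consonant
  'f' at position 5: consonant
  'b' at position 6: consonant
  'o' at position 7: vowel (running total: 1)
  'p' at position 8: consonant
  'm' at position 9: consonant
Total vowels: 1

1


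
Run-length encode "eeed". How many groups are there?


Input: eeed
Scanning for consecutive runs:
  Group 1: 'e' x 3 (positions 0-2)
  Group 2: 'd' x 1 (positions 3-3)
Total groups: 2

2


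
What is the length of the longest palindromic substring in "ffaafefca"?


Input: "ffaafefca"
Checking substrings for palindromes:
  [1:5] "faaf" (len 4) => palindrome
  [4:7] "fef" (len 3) => palindrome
  [0:2] "ff" (len 2) => palindrome
  [2:4] "aa" (len 2) => palindrome
Longest palindromic substring: "faaf" with length 4

4


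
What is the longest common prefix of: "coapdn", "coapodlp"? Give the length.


Words: coapdn, coapodlp
  Position 0: all 'c' => match
  Position 1: all 'o' => match
  Position 2: all 'a' => match
  Position 3: all 'p' => match
  Position 4: ('d', 'o') => mismatch, stop
LCP = "coap" (length 4)

4


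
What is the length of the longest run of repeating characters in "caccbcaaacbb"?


Input: "caccbcaaacbb"
Scanning for longest run:
  Position 1 ('a'): new char, reset run to 1
  Position 2 ('c'): new char, reset run to 1
  Position 3 ('c'): continues run of 'c', length=2
  Position 4 ('b'): new char, reset run to 1
  Position 5 ('c'): new char, reset run to 1
  Position 6 ('a'): new char, reset run to 1
  Position 7 ('a'): continues run of 'a', length=2
  Position 8 ('a'): continues run of 'a', length=3
  Position 9 ('c'): new char, reset run to 1
  Position 10 ('b'): new char, reset run to 1
  Position 11 ('b'): continues run of 'b', length=2
Longest run: 'a' with length 3

3


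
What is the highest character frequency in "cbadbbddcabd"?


Input: cbadbbddcabd
Character counts:
  'a': 2
  'b': 4
  'c': 2
  'd': 4
Maximum frequency: 4

4


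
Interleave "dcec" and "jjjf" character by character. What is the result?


Interleaving "dcec" and "jjjf":
  Position 0: 'd' from first, 'j' from second => "dj"
  Position 1: 'c' from first, 'j' from second => "cj"
  Position 2: 'e' from first, 'j' from second => "ej"
  Position 3: 'c' from first, 'f' from second => "cf"
Result: djcjejcf

djcjejcf


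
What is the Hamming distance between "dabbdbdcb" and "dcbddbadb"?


Comparing "dabbdbdcb" and "dcbddbadb" position by position:
  Position 0: 'd' vs 'd' => same
  Position 1: 'a' vs 'c' => differ
  Position 2: 'b' vs 'b' => same
  Position 3: 'b' vs 'd' => differ
  Position 4: 'd' vs 'd' => same
  Position 5: 'b' vs 'b' => same
  Position 6: 'd' vs 'a' => differ
  Position 7: 'c' vs 'd' => differ
  Position 8: 'b' vs 'b' => same
Total differences (Hamming distance): 4

4


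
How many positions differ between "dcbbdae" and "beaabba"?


Comparing "dcbbdae" and "beaabba" position by position:
  Position 0: 'd' vs 'b' => DIFFER
  Position 1: 'c' vs 'e' => DIFFER
  Position 2: 'b' vs 'a' => DIFFER
  Position 3: 'b' vs 'a' => DIFFER
  Position 4: 'd' vs 'b' => DIFFER
  Position 5: 'a' vs 'b' => DIFFER
  Position 6: 'e' vs 'a' => DIFFER
Positions that differ: 7

7


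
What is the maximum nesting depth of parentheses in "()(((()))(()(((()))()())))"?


Input: "()(((()))(()(((()))()())))"
Tracking depth:
  Position 0 '(': depth becomes 1
  Position 1 ')': depth becomes 0
  Position 2 '(': depth becomes 1
  Position 3 '(': depth becomes 2
  Position 4 '(': depth becomes 3
  Position 5 '(': depth becomes 4
  Position 6 ')': depth becomes 3
  Position 7 ')': depth becomes 2
  Position 8 ')': depth becomes 1
  Position 9 '(': depth becomes 2
  Position 10 '(': depth becomes 3
  Position 11 ')': depth becomes 2
  Position 12 '(': depth becomes 3
  Position 13 '(': depth becomes 4
  Position 14 '(': depth becomes 5
  Position 15 '(': depth becomes 6
  Position 16 ')': depth becomes 5
  Position 17 ')': depth becomes 4
  Position 18 ')': depth becomes 3
  Position 19 '(': depth becomes 4
  Position 20 ')': depth becomes 3
  Position 21 '(': depth becomes 4
  Position 22 ')': depth becomes 3
  Position 23 ')': depth becomes 2
  Position 24 ')': depth becomes 1
  Position 25 ')': depth becomes 0
Maximum depth reached: 6

6


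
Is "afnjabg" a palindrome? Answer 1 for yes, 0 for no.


Input: afnjabg
Reversed: gbajnfa
  Compare pos 0 ('a') with pos 6 ('g'): MISMATCH
  Compare pos 1 ('f') with pos 5 ('b'): MISMATCH
  Compare pos 2 ('n') with pos 4 ('a'): MISMATCH
Result: not a palindrome

0


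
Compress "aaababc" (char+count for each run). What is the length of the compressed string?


Input: aaababc
Runs:
  'a' x 3 => "a3"
  'b' x 1 => "b1"
  'a' x 1 => "a1"
  'b' x 1 => "b1"
  'c' x 1 => "c1"
Compressed: "a3b1a1b1c1"
Compressed length: 10

10


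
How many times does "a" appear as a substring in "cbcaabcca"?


Searching for "a" in "cbcaabcca"
Scanning each position:
  Position 0: "c" => no
  Position 1: "b" => no
  Position 2: "c" => no
  Position 3: "a" => MATCH
  Position 4: "a" => MATCH
  Position 5: "b" => no
  Position 6: "c" => no
  Position 7: "c" => no
  Position 8: "a" => MATCH
Total occurrences: 3

3


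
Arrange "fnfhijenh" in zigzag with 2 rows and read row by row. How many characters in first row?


Zigzag "fnfhijenh" into 2 rows:
Placing characters:
  'f' => row 0
  'n' => row 1
  'f' => row 0
  'h' => row 1
  'i' => row 0
  'j' => row 1
  'e' => row 0
  'n' => row 1
  'h' => row 0
Rows:
  Row 0: "ffieh"
  Row 1: "nhjn"
First row length: 5

5


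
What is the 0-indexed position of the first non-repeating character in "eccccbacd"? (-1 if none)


Input: eccccbacd
Character frequencies:
  'a': 1
  'b': 1
  'c': 5
  'd': 1
  'e': 1
Scanning left to right for freq == 1:
  Position 0 ('e'): unique! => answer = 0

0


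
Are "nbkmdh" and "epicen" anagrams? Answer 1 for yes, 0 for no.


Strings: "nbkmdh", "epicen"
Sorted first:  bdhkmn
Sorted second: ceeinp
Differ at position 0: 'b' vs 'c' => not anagrams

0


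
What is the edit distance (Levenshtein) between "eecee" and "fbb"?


Computing edit distance: "eecee" -> "fbb"
DP table:
           f    b    b
      0    1    2    3
  e   1    1    2    3
  e   2    2    2    3
  c   3    3    3    3
  e   4    4    4    4
  e   5    5    5    5
Edit distance = dp[5][3] = 5

5


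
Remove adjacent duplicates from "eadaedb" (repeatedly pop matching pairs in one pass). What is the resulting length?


Input: eadaedb
Stack-based adjacent duplicate removal:
  Read 'e': push. Stack: e
  Read 'a': push. Stack: ea
  Read 'd': push. Stack: ead
  Read 'a': push. Stack: eada
  Read 'e': push. Stack: eadae
  Read 'd': push. Stack: eadaed
  Read 'b': push. Stack: eadaedb
Final stack: "eadaedb" (length 7)

7


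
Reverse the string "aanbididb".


Input: aanbididb
Reading characters right to left:
  Position 8: 'b'
  Position 7: 'd'
  Position 6: 'i'
  Position 5: 'd'
  Position 4: 'i'
  Position 3: 'b'
  Position 2: 'n'
  Position 1: 'a'
  Position 0: 'a'
Reversed: bdidibnaa

bdidibnaa


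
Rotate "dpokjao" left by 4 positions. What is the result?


Input: "dpokjao", rotate left by 4
First 4 characters: "dpok"
Remaining characters: "jao"
Concatenate remaining + first: "jao" + "dpok" = "jaodpok"

jaodpok


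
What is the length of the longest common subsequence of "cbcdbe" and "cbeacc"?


LCS of "cbcdbe" and "cbeacc"
DP table:
           c    b    e    a    c    c
      0    0    0    0    0    0    0
  c   0    1    1    1    1    1    1
  b   0    1    2    2    2    2    2
  c   0    1    2    2    2    3    3
  d   0    1    2    2    2    3    3
  b   0    1    2    2    2    3    3
  e   0    1    2    3    3    3    3
LCS length = dp[6][6] = 3

3


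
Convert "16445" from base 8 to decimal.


Input: "16445" in base 8
Positional expansion:
  Digit '1' (value 1) x 8^4 = 4096
  Digit '6' (value 6) x 8^3 = 3072
  Digit '4' (value 4) x 8^2 = 256
  Digit '4' (value 4) x 8^1 = 32
  Digit '5' (value 5) x 8^0 = 5
Sum = 7461

7461


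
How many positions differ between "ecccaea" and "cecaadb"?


Comparing "ecccaea" and "cecaadb" position by position:
  Position 0: 'e' vs 'c' => DIFFER
  Position 1: 'c' vs 'e' => DIFFER
  Position 2: 'c' vs 'c' => same
  Position 3: 'c' vs 'a' => DIFFER
  Position 4: 'a' vs 'a' => same
  Position 5: 'e' vs 'd' => DIFFER
  Position 6: 'a' vs 'b' => DIFFER
Positions that differ: 5

5


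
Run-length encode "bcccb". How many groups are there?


Input: bcccb
Scanning for consecutive runs:
  Group 1: 'b' x 1 (positions 0-0)
  Group 2: 'c' x 3 (positions 1-3)
  Group 3: 'b' x 1 (positions 4-4)
Total groups: 3

3


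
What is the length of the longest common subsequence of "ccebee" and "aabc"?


LCS of "ccebee" and "aabc"
DP table:
           a    a    b    c
      0    0    0    0    0
  c   0    0    0    0    1
  c   0    0    0    0    1
  e   0    0    0    0    1
  b   0    0    0    1    1
  e   0    0    0    1    1
  e   0    0    0    1    1
LCS length = dp[6][4] = 1

1


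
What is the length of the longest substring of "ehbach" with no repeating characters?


Input: "ehbach"
Sliding window (track last position of each char):
  Position 0 ('e'): window [0,0] length 1 -- new best
  Position 1 ('h'): window [0,1] length 2 -- new best
  Position 2 ('b'): window [0,2] length 3 -- new best
  Position 3 ('a'): window [0,3] length 4 -- new best
  Position 4 ('c'): window [0,4] length 5 -- new best
  Position 5 ('h'): repeat (last at 1), move window start to 2
  Position 5 ('h'): window [2,5] length 4
Longest substring with no repeats: "ehbac" with length 5

5


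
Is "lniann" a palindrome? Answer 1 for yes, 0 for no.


Input: lniann
Reversed: nnainl
  Compare pos 0 ('l') with pos 5 ('n'): MISMATCH
  Compare pos 1 ('n') with pos 4 ('n'): match
  Compare pos 2 ('i') with pos 3 ('a'): MISMATCH
Result: not a palindrome

0


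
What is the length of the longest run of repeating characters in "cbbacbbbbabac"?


Input: "cbbacbbbbabac"
Scanning for longest run:
  Position 1 ('b'): new char, reset run to 1
  Position 2 ('b'): continues run of 'b', length=2
  Position 3 ('a'): new char, reset run to 1
  Position 4 ('c'): new char, reset run to 1
  Position 5 ('b'): new char, reset run to 1
  Position 6 ('b'): continues run of 'b', length=2
  Position 7 ('b'): continues run of 'b', length=3
  Position 8 ('b'): continues run of 'b', length=4
  Position 9 ('a'): new char, reset run to 1
  Position 10 ('b'): new char, reset run to 1
  Position 11 ('a'): new char, reset run to 1
  Position 12 ('c'): new char, reset run to 1
Longest run: 'b' with length 4

4


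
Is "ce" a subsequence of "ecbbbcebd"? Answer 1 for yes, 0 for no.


Check if "ce" is a subsequence of "ecbbbcebd"
Greedy scan:
  Position 0 ('e'): no match needed
  Position 1 ('c'): matches sub[0] = 'c'
  Position 2 ('b'): no match needed
  Position 3 ('b'): no match needed
  Position 4 ('b'): no match needed
  Position 5 ('c'): no match needed
  Position 6 ('e'): matches sub[1] = 'e'
  Position 7 ('b'): no match needed
  Position 8 ('d'): no match needed
All 2 characters matched => is a subsequence

1


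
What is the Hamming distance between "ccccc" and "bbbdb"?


Comparing "ccccc" and "bbbdb" position by position:
  Position 0: 'c' vs 'b' => differ
  Position 1: 'c' vs 'b' => differ
  Position 2: 'c' vs 'b' => differ
  Position 3: 'c' vs 'd' => differ
  Position 4: 'c' vs 'b' => differ
Total differences (Hamming distance): 5

5


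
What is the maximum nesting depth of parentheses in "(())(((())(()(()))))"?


Input: "(())(((())(()(()))))"
Tracking depth:
  Position 0 '(': depth becomes 1
  Position 1 '(': depth becomes 2
  Position 2 ')': depth becomes 1
  Position 3 ')': depth becomes 0
  Position 4 '(': depth becomes 1
  Position 5 '(': depth becomes 2
  Position 6 '(': depth becomes 3
  Position 7 '(': depth becomes 4
  Position 8 ')': depth becomes 3
  Position 9 ')': depth becomes 2
  Position 10 '(': depth becomes 3
  Position 11 '(': depth becomes 4
  Position 12 ')': depth becomes 3
  Position 13 '(': depth becomes 4
  Position 14 '(': depth becomes 5
  Position 15 ')': depth becomes 4
  Position 16 ')': depth becomes 3
  Position 17 ')': depth becomes 2
  Position 18 ')': depth becomes 1
  Position 19 ')': depth becomes 0
Maximum depth reached: 5

5


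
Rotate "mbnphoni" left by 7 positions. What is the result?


Input: "mbnphoni", rotate left by 7
First 7 characters: "mbnphon"
Remaining characters: "i"
Concatenate remaining + first: "i" + "mbnphon" = "imbnphon"

imbnphon


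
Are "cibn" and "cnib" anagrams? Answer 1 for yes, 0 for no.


Strings: "cibn", "cnib"
Sorted first:  bcin
Sorted second: bcin
Sorted forms match => anagrams

1


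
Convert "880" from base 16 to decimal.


Input: "880" in base 16
Positional expansion:
  Digit '8' (value 8) x 16^2 = 2048
  Digit '8' (value 8) x 16^1 = 128
  Digit '0' (value 0) x 16^0 = 0
Sum = 2176

2176


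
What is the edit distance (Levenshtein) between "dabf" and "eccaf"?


Computing edit distance: "dabf" -> "eccaf"
DP table:
           e    c    c    a    f
      0    1    2    3    4    5
  d   1    1    2    3    4    5
  a   2    2    2    3    3    4
  b   3    3    3    3    4    4
  f   4    4    4    4    4    4
Edit distance = dp[4][5] = 4

4


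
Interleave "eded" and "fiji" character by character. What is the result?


Interleaving "eded" and "fiji":
  Position 0: 'e' from first, 'f' from second => "ef"
  Position 1: 'd' from first, 'i' from second => "di"
  Position 2: 'e' from first, 'j' from second => "ej"
  Position 3: 'd' from first, 'i' from second => "di"
Result: efdiejdi

efdiejdi


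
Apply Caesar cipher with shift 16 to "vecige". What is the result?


Caesar cipher: shift "vecige" by 16
  'v' (pos 21) + 16 = pos 11 = 'l'
  'e' (pos 4) + 16 = pos 20 = 'u'
  'c' (pos 2) + 16 = pos 18 = 's'
  'i' (pos 8) + 16 = pos 24 = 'y'
  'g' (pos 6) + 16 = pos 22 = 'w'
  'e' (pos 4) + 16 = pos 20 = 'u'
Result: lusywu

lusywu


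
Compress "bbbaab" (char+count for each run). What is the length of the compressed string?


Input: bbbaab
Runs:
  'b' x 3 => "b3"
  'a' x 2 => "a2"
  'b' x 1 => "b1"
Compressed: "b3a2b1"
Compressed length: 6

6


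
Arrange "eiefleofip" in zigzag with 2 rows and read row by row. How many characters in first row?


Zigzag "eiefleofip" into 2 rows:
Placing characters:
  'e' => row 0
  'i' => row 1
  'e' => row 0
  'f' => row 1
  'l' => row 0
  'e' => row 1
  'o' => row 0
  'f' => row 1
  'i' => row 0
  'p' => row 1
Rows:
  Row 0: "eeloi"
  Row 1: "ifefp"
First row length: 5

5


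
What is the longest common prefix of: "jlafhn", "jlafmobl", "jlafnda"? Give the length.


Words: jlafhn, jlafmobl, jlafnda
  Position 0: all 'j' => match
  Position 1: all 'l' => match
  Position 2: all 'a' => match
  Position 3: all 'f' => match
  Position 4: ('h', 'm', 'n') => mismatch, stop
LCP = "jlaf" (length 4)

4


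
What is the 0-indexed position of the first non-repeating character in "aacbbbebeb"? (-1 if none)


Input: aacbbbebeb
Character frequencies:
  'a': 2
  'b': 5
  'c': 1
  'e': 2
Scanning left to right for freq == 1:
  Position 0 ('a'): freq=2, skip
  Position 1 ('a'): freq=2, skip
  Position 2 ('c'): unique! => answer = 2

2


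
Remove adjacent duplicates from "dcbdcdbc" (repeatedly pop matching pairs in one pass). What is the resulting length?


Input: dcbdcdbc
Stack-based adjacent duplicate removal:
  Read 'd': push. Stack: d
  Read 'c': push. Stack: dc
  Read 'b': push. Stack: dcb
  Read 'd': push. Stack: dcbd
  Read 'c': push. Stack: dcbdc
  Read 'd': push. Stack: dcbdcd
  Read 'b': push. Stack: dcbdcdb
  Read 'c': push. Stack: dcbdcdbc
Final stack: "dcbdcdbc" (length 8)

8


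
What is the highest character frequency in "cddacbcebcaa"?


Input: cddacbcebcaa
Character counts:
  'a': 3
  'b': 2
  'c': 4
  'd': 2
  'e': 1
Maximum frequency: 4

4


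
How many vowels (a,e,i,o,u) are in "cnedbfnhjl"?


Input: cnedbfnhjl
Checking each character:
  'c' at position 0: consonant
  'n' at position 1: consonant
  'e' at position 2: vowel (running total: 1)
  'd' at position 3: consonant
  'b' at position 4: consonant
  'f' at position 5: consonant
  'n' at position 6: consonant
  'h' at position 7: consonant
  'j' at position 8: consonant
  'l' at position 9: consonant
Total vowels: 1

1


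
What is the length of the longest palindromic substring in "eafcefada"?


Input: "eafcefada"
Checking substrings for palindromes:
  [6:9] "ada" (len 3) => palindrome
Longest palindromic substring: "ada" with length 3

3


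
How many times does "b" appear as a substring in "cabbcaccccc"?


Searching for "b" in "cabbcaccccc"
Scanning each position:
  Position 0: "c" => no
  Position 1: "a" => no
  Position 2: "b" => MATCH
  Position 3: "b" => MATCH
  Position 4: "c" => no
  Position 5: "a" => no
  Position 6: "c" => no
  Position 7: "c" => no
  Position 8: "c" => no
  Position 9: "c" => no
  Position 10: "c" => no
Total occurrences: 2

2


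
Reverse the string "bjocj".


Input: bjocj
Reading characters right to left:
  Position 4: 'j'
  Position 3: 'c'
  Position 2: 'o'
  Position 1: 'j'
  Position 0: 'b'
Reversed: jcojb

jcojb


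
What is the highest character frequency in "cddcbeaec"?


Input: cddcbeaec
Character counts:
  'a': 1
  'b': 1
  'c': 3
  'd': 2
  'e': 2
Maximum frequency: 3

3


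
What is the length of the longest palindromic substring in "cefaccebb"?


Input: "cefaccebb"
Checking substrings for palindromes:
  [4:6] "cc" (len 2) => palindrome
  [7:9] "bb" (len 2) => palindrome
Longest palindromic substring: "cc" with length 2

2


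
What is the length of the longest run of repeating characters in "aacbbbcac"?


Input: "aacbbbcac"
Scanning for longest run:
  Position 1 ('a'): continues run of 'a', length=2
  Position 2 ('c'): new char, reset run to 1
  Position 3 ('b'): new char, reset run to 1
  Position 4 ('b'): continues run of 'b', length=2
  Position 5 ('b'): continues run of 'b', length=3
  Position 6 ('c'): new char, reset run to 1
  Position 7 ('a'): new char, reset run to 1
  Position 8 ('c'): new char, reset run to 1
Longest run: 'b' with length 3

3


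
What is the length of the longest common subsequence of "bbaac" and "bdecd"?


LCS of "bbaac" and "bdecd"
DP table:
           b    d    e    c    d
      0    0    0    0    0    0
  b   0    1    1    1    1    1
  b   0    1    1    1    1    1
  a   0    1    1    1    1    1
  a   0    1    1    1    1    1
  c   0    1    1    1    2    2
LCS length = dp[5][5] = 2

2
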